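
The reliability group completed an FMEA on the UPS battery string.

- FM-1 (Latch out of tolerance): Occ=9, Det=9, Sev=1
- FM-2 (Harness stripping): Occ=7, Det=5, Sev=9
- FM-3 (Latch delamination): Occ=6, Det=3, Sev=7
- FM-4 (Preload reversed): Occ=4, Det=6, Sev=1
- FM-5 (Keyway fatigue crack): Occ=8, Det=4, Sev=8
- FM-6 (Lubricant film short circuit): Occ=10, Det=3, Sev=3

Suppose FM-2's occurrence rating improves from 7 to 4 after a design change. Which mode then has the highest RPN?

RPN = Severity × Occurrence × Detection:
  FM-1: 1 × 9 × 9 = 81
  FM-2: 9 × 7 × 5 = 315
  FM-3: 7 × 6 × 3 = 126
  FM-4: 1 × 4 × 6 = 24
  FM-5: 8 × 8 × 4 = 256
  FM-6: 3 × 10 × 3 = 90
After action: FM-2 → 9 × 4 × 5 = 180.
Revised RPNs: FM-5=256, FM-2=180, FM-3=126, FM-6=90, FM-1=81, FM-4=24.
Highest is now FM-5 (256).

FM-5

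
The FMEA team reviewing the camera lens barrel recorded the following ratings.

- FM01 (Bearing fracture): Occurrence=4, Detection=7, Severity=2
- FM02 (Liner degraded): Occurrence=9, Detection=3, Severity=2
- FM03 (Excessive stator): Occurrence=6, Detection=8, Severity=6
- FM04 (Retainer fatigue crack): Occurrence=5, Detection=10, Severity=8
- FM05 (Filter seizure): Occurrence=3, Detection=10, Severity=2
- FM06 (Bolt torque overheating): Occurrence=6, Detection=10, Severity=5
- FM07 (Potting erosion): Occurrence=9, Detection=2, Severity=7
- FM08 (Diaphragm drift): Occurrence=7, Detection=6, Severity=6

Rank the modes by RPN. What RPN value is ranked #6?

60

RPN = Severity × Occurrence × Detection:
  FM01: 2 × 4 × 7 = 56
  FM02: 2 × 9 × 3 = 54
  FM03: 6 × 6 × 8 = 288
  FM04: 8 × 5 × 10 = 400
  FM05: 2 × 3 × 10 = 60
  FM06: 5 × 6 × 10 = 300
  FM07: 7 × 9 × 2 = 126
  FM08: 6 × 7 × 6 = 252
Sorted descending: 400, 300, 288, 252, 126, 60, 56, 54.
The sixth-highest RPN is 60 (FM05).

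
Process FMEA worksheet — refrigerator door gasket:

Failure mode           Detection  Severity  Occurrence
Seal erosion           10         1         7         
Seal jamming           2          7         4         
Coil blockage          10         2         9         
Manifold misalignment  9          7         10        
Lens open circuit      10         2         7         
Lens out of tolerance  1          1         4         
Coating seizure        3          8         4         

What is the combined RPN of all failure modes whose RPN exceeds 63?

1116

RPN = Severity × Occurrence × Detection:
  Seal erosion: 1 × 7 × 10 = 70
  Seal jamming: 7 × 4 × 2 = 56
  Coil blockage: 2 × 9 × 10 = 180
  Manifold misalignment: 7 × 10 × 9 = 630
  Lens open circuit: 2 × 7 × 10 = 140
  Lens out of tolerance: 1 × 4 × 1 = 4
  Coating seizure: 8 × 4 × 3 = 96
RPN > 63: Seal erosion (70), Coil blockage (180), Manifold misalignment (630), Lens open circuit (140), Coating seizure (96).
Sum: 70 + 180 + 630 + 140 + 96 = 1116.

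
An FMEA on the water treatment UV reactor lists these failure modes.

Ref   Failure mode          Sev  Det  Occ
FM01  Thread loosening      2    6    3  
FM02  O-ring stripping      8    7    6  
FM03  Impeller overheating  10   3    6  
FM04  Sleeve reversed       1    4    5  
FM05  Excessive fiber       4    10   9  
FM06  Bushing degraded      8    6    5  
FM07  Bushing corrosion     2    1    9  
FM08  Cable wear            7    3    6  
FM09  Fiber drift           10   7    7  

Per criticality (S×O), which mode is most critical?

Criticality = Severity × Occurrence:
  FM01: 2 × 3 = 6
  FM02: 8 × 6 = 48
  FM03: 10 × 6 = 60
  FM04: 1 × 5 = 5
  FM05: 4 × 9 = 36
  FM06: 8 × 5 = 40
  FM07: 2 × 9 = 18
  FM08: 7 × 6 = 42
  FM09: 10 × 7 = 70
Highest criticality is 70 → FM09.

FM09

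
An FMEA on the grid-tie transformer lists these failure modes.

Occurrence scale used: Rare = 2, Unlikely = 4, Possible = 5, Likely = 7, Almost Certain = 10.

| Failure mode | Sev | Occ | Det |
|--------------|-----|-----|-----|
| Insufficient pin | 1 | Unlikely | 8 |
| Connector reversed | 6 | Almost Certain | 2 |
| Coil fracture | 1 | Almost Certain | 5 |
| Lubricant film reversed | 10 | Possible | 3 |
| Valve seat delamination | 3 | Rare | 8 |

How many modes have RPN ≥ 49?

3

RPN = Severity × Occurrence × Detection:
  Insufficient pin: 1 × 4 × 8 = 32
  Connector reversed: 6 × 10 × 2 = 120
  Coil fracture: 1 × 10 × 5 = 50
  Lubricant film reversed: 10 × 5 × 3 = 150
  Valve seat delamination: 3 × 2 × 8 = 48
Modes with RPN ≥ 49: Connector reversed (120), Coil fracture (50), Lubricant film reversed (150) → 3.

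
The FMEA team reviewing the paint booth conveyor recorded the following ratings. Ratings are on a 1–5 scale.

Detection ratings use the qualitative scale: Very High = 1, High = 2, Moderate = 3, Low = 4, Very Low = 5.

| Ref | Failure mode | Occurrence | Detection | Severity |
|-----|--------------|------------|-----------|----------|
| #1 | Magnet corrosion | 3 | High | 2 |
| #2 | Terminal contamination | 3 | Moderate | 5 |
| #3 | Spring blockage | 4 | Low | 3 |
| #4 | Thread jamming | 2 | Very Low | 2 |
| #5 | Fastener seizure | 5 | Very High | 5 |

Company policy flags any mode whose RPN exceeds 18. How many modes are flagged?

RPN = Severity × Occurrence × Detection:
  #1: 2 × 3 × 2 = 12
  #2: 5 × 3 × 3 = 45
  #3: 3 × 4 × 4 = 48
  #4: 2 × 2 × 5 = 20
  #5: 5 × 5 × 1 = 25
Modes with RPN > 18: #2 (45), #3 (48), #4 (20), #5 (25) → 4.

4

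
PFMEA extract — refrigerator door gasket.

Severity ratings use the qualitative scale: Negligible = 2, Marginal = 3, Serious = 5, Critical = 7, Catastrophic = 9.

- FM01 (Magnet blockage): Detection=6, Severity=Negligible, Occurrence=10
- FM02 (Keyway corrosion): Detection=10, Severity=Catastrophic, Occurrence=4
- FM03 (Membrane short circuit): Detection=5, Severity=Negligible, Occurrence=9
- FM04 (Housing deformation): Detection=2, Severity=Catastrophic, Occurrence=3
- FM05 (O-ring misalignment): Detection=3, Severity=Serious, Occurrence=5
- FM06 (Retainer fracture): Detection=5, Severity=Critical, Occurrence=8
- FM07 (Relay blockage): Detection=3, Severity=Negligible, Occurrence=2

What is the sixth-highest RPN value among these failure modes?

RPN = Severity × Occurrence × Detection:
  FM01: 2 × 10 × 6 = 120
  FM02: 9 × 4 × 10 = 360
  FM03: 2 × 9 × 5 = 90
  FM04: 9 × 3 × 2 = 54
  FM05: 5 × 5 × 3 = 75
  FM06: 7 × 8 × 5 = 280
  FM07: 2 × 2 × 3 = 12
Sorted descending: 360, 280, 120, 90, 75, 54, 12.
The sixth-highest RPN is 54 (FM04).

54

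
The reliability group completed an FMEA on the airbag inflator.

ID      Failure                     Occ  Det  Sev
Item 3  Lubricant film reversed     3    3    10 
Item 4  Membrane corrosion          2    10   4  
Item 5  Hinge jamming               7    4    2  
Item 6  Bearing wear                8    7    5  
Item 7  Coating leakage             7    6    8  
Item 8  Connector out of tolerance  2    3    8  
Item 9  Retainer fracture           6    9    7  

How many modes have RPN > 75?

RPN = Severity × Occurrence × Detection:
  Item 3: 10 × 3 × 3 = 90
  Item 4: 4 × 2 × 10 = 80
  Item 5: 2 × 7 × 4 = 56
  Item 6: 5 × 8 × 7 = 280
  Item 7: 8 × 7 × 6 = 336
  Item 8: 8 × 2 × 3 = 48
  Item 9: 7 × 6 × 9 = 378
Modes with RPN > 75: Item 3 (90), Item 4 (80), Item 6 (280), Item 7 (336), Item 9 (378) → 5.

5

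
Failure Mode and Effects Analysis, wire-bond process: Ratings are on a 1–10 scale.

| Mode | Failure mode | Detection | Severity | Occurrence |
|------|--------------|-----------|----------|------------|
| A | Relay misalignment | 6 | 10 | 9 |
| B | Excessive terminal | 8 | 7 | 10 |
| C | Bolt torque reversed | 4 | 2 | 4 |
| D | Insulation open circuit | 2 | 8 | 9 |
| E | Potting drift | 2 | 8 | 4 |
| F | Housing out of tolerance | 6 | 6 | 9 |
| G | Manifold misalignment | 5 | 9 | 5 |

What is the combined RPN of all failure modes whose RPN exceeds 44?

RPN = Severity × Occurrence × Detection:
  A: 10 × 9 × 6 = 540
  B: 7 × 10 × 8 = 560
  C: 2 × 4 × 4 = 32
  D: 8 × 9 × 2 = 144
  E: 8 × 4 × 2 = 64
  F: 6 × 9 × 6 = 324
  G: 9 × 5 × 5 = 225
RPN > 44: A (540), B (560), D (144), E (64), F (324), G (225).
Sum: 540 + 560 + 144 + 64 + 324 + 225 = 1857.

1857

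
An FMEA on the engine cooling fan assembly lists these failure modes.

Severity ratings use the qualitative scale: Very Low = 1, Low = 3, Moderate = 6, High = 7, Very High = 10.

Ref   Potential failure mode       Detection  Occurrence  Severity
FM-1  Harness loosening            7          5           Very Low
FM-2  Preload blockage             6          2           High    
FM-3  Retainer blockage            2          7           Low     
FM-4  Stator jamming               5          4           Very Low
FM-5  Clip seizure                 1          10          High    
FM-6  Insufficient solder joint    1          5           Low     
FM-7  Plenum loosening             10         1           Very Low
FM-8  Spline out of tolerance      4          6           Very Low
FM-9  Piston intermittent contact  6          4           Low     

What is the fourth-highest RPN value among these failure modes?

RPN = Severity × Occurrence × Detection:
  FM-1: 1 × 5 × 7 = 35
  FM-2: 7 × 2 × 6 = 84
  FM-3: 3 × 7 × 2 = 42
  FM-4: 1 × 4 × 5 = 20
  FM-5: 7 × 10 × 1 = 70
  FM-6: 3 × 5 × 1 = 15
  FM-7: 1 × 1 × 10 = 10
  FM-8: 1 × 6 × 4 = 24
  FM-9: 3 × 4 × 6 = 72
Sorted descending: 84, 72, 70, 42, 35, 24, 20, 15, 10.
The fourth-highest RPN is 42 (FM-3).

42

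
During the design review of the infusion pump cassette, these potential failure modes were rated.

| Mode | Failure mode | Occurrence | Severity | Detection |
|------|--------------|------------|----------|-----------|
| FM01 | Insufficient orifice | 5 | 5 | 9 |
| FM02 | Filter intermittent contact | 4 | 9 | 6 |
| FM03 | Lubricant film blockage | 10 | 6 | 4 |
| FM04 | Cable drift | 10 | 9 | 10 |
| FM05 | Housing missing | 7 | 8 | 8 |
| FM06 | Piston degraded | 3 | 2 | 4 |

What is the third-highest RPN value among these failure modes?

240

RPN = Severity × Occurrence × Detection:
  FM01: 5 × 5 × 9 = 225
  FM02: 9 × 4 × 6 = 216
  FM03: 6 × 10 × 4 = 240
  FM04: 9 × 10 × 10 = 900
  FM05: 8 × 7 × 8 = 448
  FM06: 2 × 3 × 4 = 24
Sorted descending: 900, 448, 240, 225, 216, 24.
The third-highest RPN is 240 (FM03).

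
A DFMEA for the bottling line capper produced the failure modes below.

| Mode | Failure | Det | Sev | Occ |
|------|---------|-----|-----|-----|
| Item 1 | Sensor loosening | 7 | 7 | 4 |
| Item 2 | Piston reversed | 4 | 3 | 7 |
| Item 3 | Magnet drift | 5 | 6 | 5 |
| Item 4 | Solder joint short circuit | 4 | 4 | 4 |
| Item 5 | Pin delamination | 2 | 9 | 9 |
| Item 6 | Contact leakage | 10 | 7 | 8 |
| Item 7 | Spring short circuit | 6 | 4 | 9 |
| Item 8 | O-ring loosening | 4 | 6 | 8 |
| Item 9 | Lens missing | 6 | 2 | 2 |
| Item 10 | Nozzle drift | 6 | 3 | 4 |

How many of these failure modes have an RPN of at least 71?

RPN = Severity × Occurrence × Detection:
  Item 1: 7 × 4 × 7 = 196
  Item 2: 3 × 7 × 4 = 84
  Item 3: 6 × 5 × 5 = 150
  Item 4: 4 × 4 × 4 = 64
  Item 5: 9 × 9 × 2 = 162
  Item 6: 7 × 8 × 10 = 560
  Item 7: 4 × 9 × 6 = 216
  Item 8: 6 × 8 × 4 = 192
  Item 9: 2 × 2 × 6 = 24
  Item 10: 3 × 4 × 6 = 72
Modes with RPN ≥ 71: Item 1 (196), Item 2 (84), Item 3 (150), Item 5 (162), Item 6 (560), Item 7 (216), Item 8 (192), Item 10 (72) → 8.

8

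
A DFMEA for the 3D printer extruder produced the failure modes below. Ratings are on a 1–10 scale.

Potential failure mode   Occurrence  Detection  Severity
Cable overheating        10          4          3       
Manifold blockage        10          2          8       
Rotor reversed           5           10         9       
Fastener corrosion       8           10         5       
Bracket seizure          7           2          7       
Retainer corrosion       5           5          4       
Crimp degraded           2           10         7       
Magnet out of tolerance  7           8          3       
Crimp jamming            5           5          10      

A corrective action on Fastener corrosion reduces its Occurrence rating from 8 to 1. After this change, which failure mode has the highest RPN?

RPN = Severity × Occurrence × Detection:
  Cable overheating: 3 × 10 × 4 = 120
  Manifold blockage: 8 × 10 × 2 = 160
  Rotor reversed: 9 × 5 × 10 = 450
  Fastener corrosion: 5 × 8 × 10 = 400
  Bracket seizure: 7 × 7 × 2 = 98
  Retainer corrosion: 4 × 5 × 5 = 100
  Crimp degraded: 7 × 2 × 10 = 140
  Magnet out of tolerance: 3 × 7 × 8 = 168
  Crimp jamming: 10 × 5 × 5 = 250
After action: Fastener corrosion → 5 × 1 × 10 = 50.
Revised RPNs: Rotor reversed=450, Crimp jamming=250, Magnet out of tolerance=168, Manifold blockage=160, Crimp degraded=140, Cable overheating=120, Retainer corrosion=100, Bracket seizure=98, Fastener corrosion=50.
Highest is now Rotor reversed (450).

Rotor reversed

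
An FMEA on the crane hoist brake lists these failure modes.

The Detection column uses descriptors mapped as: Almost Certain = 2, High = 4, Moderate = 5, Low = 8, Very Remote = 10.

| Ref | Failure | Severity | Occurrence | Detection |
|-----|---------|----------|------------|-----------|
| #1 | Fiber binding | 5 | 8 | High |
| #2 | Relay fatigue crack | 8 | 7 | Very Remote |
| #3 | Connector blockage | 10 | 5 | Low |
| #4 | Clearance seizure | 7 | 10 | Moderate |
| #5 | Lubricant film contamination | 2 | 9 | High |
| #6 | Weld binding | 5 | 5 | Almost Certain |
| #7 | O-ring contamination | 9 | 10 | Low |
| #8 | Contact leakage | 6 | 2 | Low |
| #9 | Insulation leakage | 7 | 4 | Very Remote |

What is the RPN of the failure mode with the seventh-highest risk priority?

96

RPN = Severity × Occurrence × Detection:
  #1: 5 × 8 × 4 = 160
  #2: 8 × 7 × 10 = 560
  #3: 10 × 5 × 8 = 400
  #4: 7 × 10 × 5 = 350
  #5: 2 × 9 × 4 = 72
  #6: 5 × 5 × 2 = 50
  #7: 9 × 10 × 8 = 720
  #8: 6 × 2 × 8 = 96
  #9: 7 × 4 × 10 = 280
Sorted descending: 720, 560, 400, 350, 280, 160, 96, 72, 50.
The seventh-highest RPN is 96 (#8).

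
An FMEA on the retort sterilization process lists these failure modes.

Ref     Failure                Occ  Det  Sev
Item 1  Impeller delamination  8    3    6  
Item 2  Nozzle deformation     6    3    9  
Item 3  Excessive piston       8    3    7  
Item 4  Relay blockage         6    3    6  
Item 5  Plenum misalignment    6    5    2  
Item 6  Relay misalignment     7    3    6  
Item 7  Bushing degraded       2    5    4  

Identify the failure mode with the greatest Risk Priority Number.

Item 3

RPN = Severity × Occurrence × Detection:
  Item 1: 6 × 8 × 3 = 144
  Item 2: 9 × 6 × 3 = 162
  Item 3: 7 × 8 × 3 = 168
  Item 4: 6 × 6 × 3 = 108
  Item 5: 2 × 6 × 5 = 60
  Item 6: 6 × 7 × 3 = 126
  Item 7: 4 × 2 × 5 = 40
Highest RPN is 168 → Item 3.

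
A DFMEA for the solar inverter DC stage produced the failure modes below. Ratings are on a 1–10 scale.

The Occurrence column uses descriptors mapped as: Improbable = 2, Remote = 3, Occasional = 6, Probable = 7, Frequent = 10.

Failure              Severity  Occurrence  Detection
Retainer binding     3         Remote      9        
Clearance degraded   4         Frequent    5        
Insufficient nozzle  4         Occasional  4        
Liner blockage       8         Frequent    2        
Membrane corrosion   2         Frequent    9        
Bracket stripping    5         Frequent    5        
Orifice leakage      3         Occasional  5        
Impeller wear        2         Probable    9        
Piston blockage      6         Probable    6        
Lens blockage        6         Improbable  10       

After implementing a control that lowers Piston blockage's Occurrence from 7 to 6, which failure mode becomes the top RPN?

Bracket stripping

RPN = Severity × Occurrence × Detection:
  Retainer binding: 3 × 3 × 9 = 81
  Clearance degraded: 4 × 10 × 5 = 200
  Insufficient nozzle: 4 × 6 × 4 = 96
  Liner blockage: 8 × 10 × 2 = 160
  Membrane corrosion: 2 × 10 × 9 = 180
  Bracket stripping: 5 × 10 × 5 = 250
  Orifice leakage: 3 × 6 × 5 = 90
  Impeller wear: 2 × 7 × 9 = 126
  Piston blockage: 6 × 7 × 6 = 252
  Lens blockage: 6 × 2 × 10 = 120
After action: Piston blockage → 6 × 6 × 6 = 216.
Revised RPNs: Bracket stripping=250, Piston blockage=216, Clearance degraded=200, Membrane corrosion=180, Liner blockage=160, Impeller wear=126, Lens blockage=120, Insufficient nozzle=96, Orifice leakage=90, Retainer binding=81.
Highest is now Bracket stripping (250).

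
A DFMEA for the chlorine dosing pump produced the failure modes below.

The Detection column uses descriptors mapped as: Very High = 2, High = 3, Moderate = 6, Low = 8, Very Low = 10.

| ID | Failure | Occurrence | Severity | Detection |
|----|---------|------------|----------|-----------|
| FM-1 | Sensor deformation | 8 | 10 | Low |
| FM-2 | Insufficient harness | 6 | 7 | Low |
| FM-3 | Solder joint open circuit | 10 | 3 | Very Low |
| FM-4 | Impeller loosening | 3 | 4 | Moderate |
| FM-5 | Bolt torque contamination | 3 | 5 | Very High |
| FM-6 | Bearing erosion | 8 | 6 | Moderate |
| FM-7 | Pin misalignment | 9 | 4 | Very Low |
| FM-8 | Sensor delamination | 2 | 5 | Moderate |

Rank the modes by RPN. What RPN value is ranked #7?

RPN = Severity × Occurrence × Detection:
  FM-1: 10 × 8 × 8 = 640
  FM-2: 7 × 6 × 8 = 336
  FM-3: 3 × 10 × 10 = 300
  FM-4: 4 × 3 × 6 = 72
  FM-5: 5 × 3 × 2 = 30
  FM-6: 6 × 8 × 6 = 288
  FM-7: 4 × 9 × 10 = 360
  FM-8: 5 × 2 × 6 = 60
Sorted descending: 640, 360, 336, 300, 288, 72, 60, 30.
The seventh-highest RPN is 60 (FM-8).

60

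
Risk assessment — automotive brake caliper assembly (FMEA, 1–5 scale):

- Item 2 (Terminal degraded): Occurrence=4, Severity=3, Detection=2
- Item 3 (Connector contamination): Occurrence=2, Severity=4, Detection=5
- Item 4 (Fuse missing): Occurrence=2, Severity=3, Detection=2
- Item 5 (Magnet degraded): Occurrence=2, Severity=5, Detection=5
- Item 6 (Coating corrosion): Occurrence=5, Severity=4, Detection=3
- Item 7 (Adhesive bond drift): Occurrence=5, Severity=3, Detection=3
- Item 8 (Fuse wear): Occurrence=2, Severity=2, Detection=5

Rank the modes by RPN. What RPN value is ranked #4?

RPN = Severity × Occurrence × Detection:
  Item 2: 3 × 4 × 2 = 24
  Item 3: 4 × 2 × 5 = 40
  Item 4: 3 × 2 × 2 = 12
  Item 5: 5 × 2 × 5 = 50
  Item 6: 4 × 5 × 3 = 60
  Item 7: 3 × 5 × 3 = 45
  Item 8: 2 × 2 × 5 = 20
Sorted descending: 60, 50, 45, 40, 24, 20, 12.
The fourth-highest RPN is 40 (Item 3).

40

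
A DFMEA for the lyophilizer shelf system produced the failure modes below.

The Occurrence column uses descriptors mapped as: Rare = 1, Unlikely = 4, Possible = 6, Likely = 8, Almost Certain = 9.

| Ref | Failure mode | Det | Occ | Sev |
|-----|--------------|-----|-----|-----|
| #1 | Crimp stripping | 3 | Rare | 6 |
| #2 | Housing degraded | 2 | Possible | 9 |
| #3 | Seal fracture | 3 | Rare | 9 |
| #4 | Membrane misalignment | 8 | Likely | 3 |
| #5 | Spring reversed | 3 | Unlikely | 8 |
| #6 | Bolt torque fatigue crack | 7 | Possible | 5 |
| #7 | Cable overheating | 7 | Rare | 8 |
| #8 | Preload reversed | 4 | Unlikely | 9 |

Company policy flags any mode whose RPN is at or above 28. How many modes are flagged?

6

RPN = Severity × Occurrence × Detection:
  #1: 6 × 1 × 3 = 18
  #2: 9 × 6 × 2 = 108
  #3: 9 × 1 × 3 = 27
  #4: 3 × 8 × 8 = 192
  #5: 8 × 4 × 3 = 96
  #6: 5 × 6 × 7 = 210
  #7: 8 × 1 × 7 = 56
  #8: 9 × 4 × 4 = 144
Modes with RPN ≥ 28: #2 (108), #4 (192), #5 (96), #6 (210), #7 (56), #8 (144) → 6.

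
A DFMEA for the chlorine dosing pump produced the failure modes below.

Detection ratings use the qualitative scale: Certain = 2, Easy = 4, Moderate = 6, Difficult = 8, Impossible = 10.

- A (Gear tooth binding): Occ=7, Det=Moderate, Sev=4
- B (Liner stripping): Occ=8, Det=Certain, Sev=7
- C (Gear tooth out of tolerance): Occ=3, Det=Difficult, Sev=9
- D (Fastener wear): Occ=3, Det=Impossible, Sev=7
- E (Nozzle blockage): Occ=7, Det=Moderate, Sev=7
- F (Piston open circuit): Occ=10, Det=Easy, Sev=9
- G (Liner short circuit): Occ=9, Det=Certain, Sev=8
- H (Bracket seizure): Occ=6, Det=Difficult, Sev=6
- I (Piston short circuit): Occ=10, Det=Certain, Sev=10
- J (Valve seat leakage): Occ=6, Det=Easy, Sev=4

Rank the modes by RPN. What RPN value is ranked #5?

RPN = Severity × Occurrence × Detection:
  A: 4 × 7 × 6 = 168
  B: 7 × 8 × 2 = 112
  C: 9 × 3 × 8 = 216
  D: 7 × 3 × 10 = 210
  E: 7 × 7 × 6 = 294
  F: 9 × 10 × 4 = 360
  G: 8 × 9 × 2 = 144
  H: 6 × 6 × 8 = 288
  I: 10 × 10 × 2 = 200
  J: 4 × 6 × 4 = 96
Sorted descending: 360, 294, 288, 216, 210, 200, 168, 144, 112, 96.
The fifth-highest RPN is 210 (D).

210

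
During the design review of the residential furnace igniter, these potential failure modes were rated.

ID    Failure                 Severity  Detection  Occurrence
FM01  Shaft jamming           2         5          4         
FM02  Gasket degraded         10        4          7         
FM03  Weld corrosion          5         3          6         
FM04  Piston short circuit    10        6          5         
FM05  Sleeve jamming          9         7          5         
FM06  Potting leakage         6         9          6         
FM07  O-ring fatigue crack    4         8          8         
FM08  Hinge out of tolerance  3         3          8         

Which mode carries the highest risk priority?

RPN = Severity × Occurrence × Detection:
  FM01: 2 × 4 × 5 = 40
  FM02: 10 × 7 × 4 = 280
  FM03: 5 × 6 × 3 = 90
  FM04: 10 × 5 × 6 = 300
  FM05: 9 × 5 × 7 = 315
  FM06: 6 × 6 × 9 = 324
  FM07: 4 × 8 × 8 = 256
  FM08: 3 × 8 × 3 = 72
Highest RPN is 324 → FM06.

FM06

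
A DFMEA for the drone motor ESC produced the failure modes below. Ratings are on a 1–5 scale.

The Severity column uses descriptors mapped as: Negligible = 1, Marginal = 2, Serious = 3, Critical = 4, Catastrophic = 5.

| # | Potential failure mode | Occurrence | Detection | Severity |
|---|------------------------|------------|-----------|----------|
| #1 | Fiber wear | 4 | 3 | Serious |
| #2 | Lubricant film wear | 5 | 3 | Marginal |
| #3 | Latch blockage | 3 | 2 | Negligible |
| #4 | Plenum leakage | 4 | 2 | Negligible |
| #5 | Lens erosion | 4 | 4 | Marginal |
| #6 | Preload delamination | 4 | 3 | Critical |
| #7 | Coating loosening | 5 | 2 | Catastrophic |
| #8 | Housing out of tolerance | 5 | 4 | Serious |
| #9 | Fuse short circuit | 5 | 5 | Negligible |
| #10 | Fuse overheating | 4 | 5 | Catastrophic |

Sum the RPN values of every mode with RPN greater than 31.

RPN = Severity × Occurrence × Detection:
  #1: 3 × 4 × 3 = 36
  #2: 2 × 5 × 3 = 30
  #3: 1 × 3 × 2 = 6
  #4: 1 × 4 × 2 = 8
  #5: 2 × 4 × 4 = 32
  #6: 4 × 4 × 3 = 48
  #7: 5 × 5 × 2 = 50
  #8: 3 × 5 × 4 = 60
  #9: 1 × 5 × 5 = 25
  #10: 5 × 4 × 5 = 100
RPN > 31: #1 (36), #5 (32), #6 (48), #7 (50), #8 (60), #10 (100).
Sum: 36 + 32 + 48 + 50 + 60 + 100 = 326.

326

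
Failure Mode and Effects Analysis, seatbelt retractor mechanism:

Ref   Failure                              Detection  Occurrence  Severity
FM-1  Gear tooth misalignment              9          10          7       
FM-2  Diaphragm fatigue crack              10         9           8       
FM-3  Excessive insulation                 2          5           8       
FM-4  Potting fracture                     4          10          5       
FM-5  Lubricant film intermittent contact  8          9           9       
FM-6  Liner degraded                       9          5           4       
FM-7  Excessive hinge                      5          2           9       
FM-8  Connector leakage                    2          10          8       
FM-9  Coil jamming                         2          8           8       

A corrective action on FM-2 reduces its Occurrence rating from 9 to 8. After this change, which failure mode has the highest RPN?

RPN = Severity × Occurrence × Detection:
  FM-1: 7 × 10 × 9 = 630
  FM-2: 8 × 9 × 10 = 720
  FM-3: 8 × 5 × 2 = 80
  FM-4: 5 × 10 × 4 = 200
  FM-5: 9 × 9 × 8 = 648
  FM-6: 4 × 5 × 9 = 180
  FM-7: 9 × 2 × 5 = 90
  FM-8: 8 × 10 × 2 = 160
  FM-9: 8 × 8 × 2 = 128
After action: FM-2 → 8 × 8 × 10 = 640.
Revised RPNs: FM-5=648, FM-2=640, FM-1=630, FM-4=200, FM-6=180, FM-8=160, FM-9=128, FM-7=90, FM-3=80.
Highest is now FM-5 (648).

FM-5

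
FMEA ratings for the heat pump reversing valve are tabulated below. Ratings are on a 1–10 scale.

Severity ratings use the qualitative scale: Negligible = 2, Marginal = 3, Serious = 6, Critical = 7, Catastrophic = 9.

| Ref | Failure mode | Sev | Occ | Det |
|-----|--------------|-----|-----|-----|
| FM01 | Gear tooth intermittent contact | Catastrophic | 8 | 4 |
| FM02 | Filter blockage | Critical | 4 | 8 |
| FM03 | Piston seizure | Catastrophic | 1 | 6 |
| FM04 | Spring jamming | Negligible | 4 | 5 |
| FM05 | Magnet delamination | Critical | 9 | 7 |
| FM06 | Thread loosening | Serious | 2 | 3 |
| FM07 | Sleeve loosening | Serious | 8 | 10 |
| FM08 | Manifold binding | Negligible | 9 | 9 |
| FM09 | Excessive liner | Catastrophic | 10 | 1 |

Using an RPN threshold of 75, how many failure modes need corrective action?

6

RPN = Severity × Occurrence × Detection:
  FM01: 9 × 8 × 4 = 288
  FM02: 7 × 4 × 8 = 224
  FM03: 9 × 1 × 6 = 54
  FM04: 2 × 4 × 5 = 40
  FM05: 7 × 9 × 7 = 441
  FM06: 6 × 2 × 3 = 36
  FM07: 6 × 8 × 10 = 480
  FM08: 2 × 9 × 9 = 162
  FM09: 9 × 10 × 1 = 90
Modes with RPN ≥ 75: FM01 (288), FM02 (224), FM05 (441), FM07 (480), FM08 (162), FM09 (90) → 6.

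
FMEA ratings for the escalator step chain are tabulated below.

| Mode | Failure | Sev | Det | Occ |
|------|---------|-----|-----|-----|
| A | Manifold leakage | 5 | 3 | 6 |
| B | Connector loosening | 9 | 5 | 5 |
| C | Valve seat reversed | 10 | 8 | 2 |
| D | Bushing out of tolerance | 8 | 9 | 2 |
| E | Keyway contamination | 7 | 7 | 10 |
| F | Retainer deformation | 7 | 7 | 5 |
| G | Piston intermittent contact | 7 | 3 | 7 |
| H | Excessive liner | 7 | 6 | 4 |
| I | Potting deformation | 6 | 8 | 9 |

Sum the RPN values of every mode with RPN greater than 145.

RPN = Severity × Occurrence × Detection:
  A: 5 × 6 × 3 = 90
  B: 9 × 5 × 5 = 225
  C: 10 × 2 × 8 = 160
  D: 8 × 2 × 9 = 144
  E: 7 × 10 × 7 = 490
  F: 7 × 5 × 7 = 245
  G: 7 × 7 × 3 = 147
  H: 7 × 4 × 6 = 168
  I: 6 × 9 × 8 = 432
RPN > 145: B (225), C (160), E (490), F (245), G (147), H (168), I (432).
Sum: 225 + 160 + 490 + 245 + 147 + 168 + 432 = 1867.

1867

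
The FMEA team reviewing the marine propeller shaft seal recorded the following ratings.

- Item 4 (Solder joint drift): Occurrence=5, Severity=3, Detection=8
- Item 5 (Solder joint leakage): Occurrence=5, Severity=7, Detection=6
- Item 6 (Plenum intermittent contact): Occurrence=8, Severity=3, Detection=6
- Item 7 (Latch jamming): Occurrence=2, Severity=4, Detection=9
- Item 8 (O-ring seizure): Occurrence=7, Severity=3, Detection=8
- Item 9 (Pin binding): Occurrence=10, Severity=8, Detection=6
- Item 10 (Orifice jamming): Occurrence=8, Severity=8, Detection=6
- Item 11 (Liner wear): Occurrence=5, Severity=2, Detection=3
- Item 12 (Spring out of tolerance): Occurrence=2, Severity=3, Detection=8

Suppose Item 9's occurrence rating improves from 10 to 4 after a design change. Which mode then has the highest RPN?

Item 10

RPN = Severity × Occurrence × Detection:
  Item 4: 3 × 5 × 8 = 120
  Item 5: 7 × 5 × 6 = 210
  Item 6: 3 × 8 × 6 = 144
  Item 7: 4 × 2 × 9 = 72
  Item 8: 3 × 7 × 8 = 168
  Item 9: 8 × 10 × 6 = 480
  Item 10: 8 × 8 × 6 = 384
  Item 11: 2 × 5 × 3 = 30
  Item 12: 3 × 2 × 8 = 48
After action: Item 9 → 8 × 4 × 6 = 192.
Revised RPNs: Item 10=384, Item 5=210, Item 9=192, Item 8=168, Item 6=144, Item 4=120, Item 7=72, Item 12=48, Item 11=30.
Highest is now Item 10 (384).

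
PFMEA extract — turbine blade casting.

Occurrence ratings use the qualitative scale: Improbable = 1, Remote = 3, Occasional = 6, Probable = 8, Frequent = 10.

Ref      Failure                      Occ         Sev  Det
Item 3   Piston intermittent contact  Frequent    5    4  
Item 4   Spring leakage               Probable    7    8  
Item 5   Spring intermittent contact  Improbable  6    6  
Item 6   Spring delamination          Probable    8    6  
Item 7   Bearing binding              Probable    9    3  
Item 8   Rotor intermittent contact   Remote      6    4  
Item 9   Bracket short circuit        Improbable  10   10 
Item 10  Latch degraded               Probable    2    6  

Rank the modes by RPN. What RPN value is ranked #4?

RPN = Severity × Occurrence × Detection:
  Item 3: 5 × 10 × 4 = 200
  Item 4: 7 × 8 × 8 = 448
  Item 5: 6 × 1 × 6 = 36
  Item 6: 8 × 8 × 6 = 384
  Item 7: 9 × 8 × 3 = 216
  Item 8: 6 × 3 × 4 = 72
  Item 9: 10 × 1 × 10 = 100
  Item 10: 2 × 8 × 6 = 96
Sorted descending: 448, 384, 216, 200, 100, 96, 72, 36.
The fourth-highest RPN is 200 (Item 3).

200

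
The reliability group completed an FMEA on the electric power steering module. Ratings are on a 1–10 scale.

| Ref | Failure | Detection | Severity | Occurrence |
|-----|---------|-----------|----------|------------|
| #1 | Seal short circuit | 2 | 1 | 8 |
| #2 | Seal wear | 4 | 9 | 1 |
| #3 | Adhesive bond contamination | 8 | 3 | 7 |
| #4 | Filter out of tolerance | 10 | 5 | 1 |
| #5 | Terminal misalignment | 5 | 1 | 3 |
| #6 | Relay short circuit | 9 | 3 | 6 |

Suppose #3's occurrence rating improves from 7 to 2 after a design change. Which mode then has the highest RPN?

RPN = Severity × Occurrence × Detection:
  #1: 1 × 8 × 2 = 16
  #2: 9 × 1 × 4 = 36
  #3: 3 × 7 × 8 = 168
  #4: 5 × 1 × 10 = 50
  #5: 1 × 3 × 5 = 15
  #6: 3 × 6 × 9 = 162
After action: #3 → 3 × 2 × 8 = 48.
Revised RPNs: #6=162, #4=50, #3=48, #2=36, #1=16, #5=15.
Highest is now #6 (162).

#6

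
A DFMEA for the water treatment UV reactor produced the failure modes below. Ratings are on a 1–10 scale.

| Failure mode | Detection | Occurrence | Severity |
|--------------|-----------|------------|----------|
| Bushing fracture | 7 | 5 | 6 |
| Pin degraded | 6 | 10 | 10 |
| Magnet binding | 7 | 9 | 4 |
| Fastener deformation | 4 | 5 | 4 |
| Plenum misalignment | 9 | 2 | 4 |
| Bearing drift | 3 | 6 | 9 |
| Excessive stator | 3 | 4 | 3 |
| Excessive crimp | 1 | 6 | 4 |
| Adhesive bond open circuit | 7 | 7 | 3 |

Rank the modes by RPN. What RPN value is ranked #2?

252

RPN = Severity × Occurrence × Detection:
  Bushing fracture: 6 × 5 × 7 = 210
  Pin degraded: 10 × 10 × 6 = 600
  Magnet binding: 4 × 9 × 7 = 252
  Fastener deformation: 4 × 5 × 4 = 80
  Plenum misalignment: 4 × 2 × 9 = 72
  Bearing drift: 9 × 6 × 3 = 162
  Excessive stator: 3 × 4 × 3 = 36
  Excessive crimp: 4 × 6 × 1 = 24
  Adhesive bond open circuit: 3 × 7 × 7 = 147
Sorted descending: 600, 252, 210, 162, 147, 80, 72, 36, 24.
The second-highest RPN is 252 (Magnet binding).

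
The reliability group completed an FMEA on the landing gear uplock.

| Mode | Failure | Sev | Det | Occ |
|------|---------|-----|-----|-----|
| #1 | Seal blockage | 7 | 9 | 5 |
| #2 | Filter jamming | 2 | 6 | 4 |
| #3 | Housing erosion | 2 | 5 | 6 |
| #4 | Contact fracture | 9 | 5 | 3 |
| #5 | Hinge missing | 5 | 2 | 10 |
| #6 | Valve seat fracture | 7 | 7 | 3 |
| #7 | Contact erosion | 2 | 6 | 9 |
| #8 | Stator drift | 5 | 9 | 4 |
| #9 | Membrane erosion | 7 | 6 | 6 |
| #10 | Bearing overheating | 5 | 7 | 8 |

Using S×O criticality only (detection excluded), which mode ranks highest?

#5

Criticality = Severity × Occurrence:
  #1: 7 × 5 = 35
  #2: 2 × 4 = 8
  #3: 2 × 6 = 12
  #4: 9 × 3 = 27
  #5: 5 × 10 = 50
  #6: 7 × 3 = 21
  #7: 2 × 9 = 18
  #8: 5 × 4 = 20
  #9: 7 × 6 = 42
  #10: 5 × 8 = 40
Highest criticality is 50 → #5.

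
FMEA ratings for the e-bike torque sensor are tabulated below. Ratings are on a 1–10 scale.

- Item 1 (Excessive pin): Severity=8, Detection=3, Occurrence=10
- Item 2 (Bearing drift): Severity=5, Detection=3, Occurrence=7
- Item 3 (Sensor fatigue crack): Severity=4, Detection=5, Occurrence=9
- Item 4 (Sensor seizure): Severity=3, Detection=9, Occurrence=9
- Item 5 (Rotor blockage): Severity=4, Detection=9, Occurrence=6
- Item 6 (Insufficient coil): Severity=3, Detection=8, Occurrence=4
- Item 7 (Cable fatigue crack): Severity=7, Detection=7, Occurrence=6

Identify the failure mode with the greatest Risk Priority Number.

Item 7

RPN = Severity × Occurrence × Detection:
  Item 1: 8 × 10 × 3 = 240
  Item 2: 5 × 7 × 3 = 105
  Item 3: 4 × 9 × 5 = 180
  Item 4: 3 × 9 × 9 = 243
  Item 5: 4 × 6 × 9 = 216
  Item 6: 3 × 4 × 8 = 96
  Item 7: 7 × 6 × 7 = 294
Highest RPN is 294 → Item 7.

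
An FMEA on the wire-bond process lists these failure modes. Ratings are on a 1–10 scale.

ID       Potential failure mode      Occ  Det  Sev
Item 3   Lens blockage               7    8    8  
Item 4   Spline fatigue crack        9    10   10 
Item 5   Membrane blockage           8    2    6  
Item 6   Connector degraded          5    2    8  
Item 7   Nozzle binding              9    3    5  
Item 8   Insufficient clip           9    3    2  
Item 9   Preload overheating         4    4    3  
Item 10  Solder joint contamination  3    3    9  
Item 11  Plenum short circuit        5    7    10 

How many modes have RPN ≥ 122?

RPN = Severity × Occurrence × Detection:
  Item 3: 8 × 7 × 8 = 448
  Item 4: 10 × 9 × 10 = 900
  Item 5: 6 × 8 × 2 = 96
  Item 6: 8 × 5 × 2 = 80
  Item 7: 5 × 9 × 3 = 135
  Item 8: 2 × 9 × 3 = 54
  Item 9: 3 × 4 × 4 = 48
  Item 10: 9 × 3 × 3 = 81
  Item 11: 10 × 5 × 7 = 350
Modes with RPN ≥ 122: Item 3 (448), Item 4 (900), Item 7 (135), Item 11 (350) → 4.

4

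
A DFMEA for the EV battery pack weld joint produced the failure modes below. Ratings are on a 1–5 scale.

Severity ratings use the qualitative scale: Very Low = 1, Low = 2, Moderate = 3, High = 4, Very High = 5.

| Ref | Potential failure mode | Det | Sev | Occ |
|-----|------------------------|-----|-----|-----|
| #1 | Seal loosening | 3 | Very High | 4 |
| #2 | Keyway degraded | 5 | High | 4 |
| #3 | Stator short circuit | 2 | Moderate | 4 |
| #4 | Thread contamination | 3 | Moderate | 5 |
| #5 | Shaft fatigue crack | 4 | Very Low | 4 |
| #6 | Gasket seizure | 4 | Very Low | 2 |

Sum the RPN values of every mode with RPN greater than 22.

209

RPN = Severity × Occurrence × Detection:
  #1: 5 × 4 × 3 = 60
  #2: 4 × 4 × 5 = 80
  #3: 3 × 4 × 2 = 24
  #4: 3 × 5 × 3 = 45
  #5: 1 × 4 × 4 = 16
  #6: 1 × 2 × 4 = 8
RPN > 22: #1 (60), #2 (80), #3 (24), #4 (45).
Sum: 60 + 80 + 24 + 45 = 209.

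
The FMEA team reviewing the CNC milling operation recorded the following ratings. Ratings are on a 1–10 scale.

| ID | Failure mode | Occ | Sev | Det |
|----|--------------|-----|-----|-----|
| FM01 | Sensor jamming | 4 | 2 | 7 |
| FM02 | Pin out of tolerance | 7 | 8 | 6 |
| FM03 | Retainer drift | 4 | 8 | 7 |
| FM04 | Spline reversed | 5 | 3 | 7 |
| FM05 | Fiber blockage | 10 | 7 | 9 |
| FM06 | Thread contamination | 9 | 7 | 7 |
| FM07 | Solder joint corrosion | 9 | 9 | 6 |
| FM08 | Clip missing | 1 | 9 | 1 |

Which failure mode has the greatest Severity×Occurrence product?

FM07

Criticality = Severity × Occurrence:
  FM01: 2 × 4 = 8
  FM02: 8 × 7 = 56
  FM03: 8 × 4 = 32
  FM04: 3 × 5 = 15
  FM05: 7 × 10 = 70
  FM06: 7 × 9 = 63
  FM07: 9 × 9 = 81
  FM08: 9 × 1 = 9
Highest criticality is 81 → FM07.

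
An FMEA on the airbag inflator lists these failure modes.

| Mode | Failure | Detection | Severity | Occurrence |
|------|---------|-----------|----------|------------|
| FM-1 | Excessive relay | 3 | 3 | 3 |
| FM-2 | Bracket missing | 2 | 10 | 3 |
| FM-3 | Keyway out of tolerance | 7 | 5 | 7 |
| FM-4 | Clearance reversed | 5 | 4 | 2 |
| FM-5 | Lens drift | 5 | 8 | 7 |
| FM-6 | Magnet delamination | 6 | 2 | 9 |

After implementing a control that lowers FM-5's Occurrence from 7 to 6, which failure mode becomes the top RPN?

FM-3

RPN = Severity × Occurrence × Detection:
  FM-1: 3 × 3 × 3 = 27
  FM-2: 10 × 3 × 2 = 60
  FM-3: 5 × 7 × 7 = 245
  FM-4: 4 × 2 × 5 = 40
  FM-5: 8 × 7 × 5 = 280
  FM-6: 2 × 9 × 6 = 108
After action: FM-5 → 8 × 6 × 5 = 240.
Revised RPNs: FM-3=245, FM-5=240, FM-6=108, FM-2=60, FM-4=40, FM-1=27.
Highest is now FM-3 (245).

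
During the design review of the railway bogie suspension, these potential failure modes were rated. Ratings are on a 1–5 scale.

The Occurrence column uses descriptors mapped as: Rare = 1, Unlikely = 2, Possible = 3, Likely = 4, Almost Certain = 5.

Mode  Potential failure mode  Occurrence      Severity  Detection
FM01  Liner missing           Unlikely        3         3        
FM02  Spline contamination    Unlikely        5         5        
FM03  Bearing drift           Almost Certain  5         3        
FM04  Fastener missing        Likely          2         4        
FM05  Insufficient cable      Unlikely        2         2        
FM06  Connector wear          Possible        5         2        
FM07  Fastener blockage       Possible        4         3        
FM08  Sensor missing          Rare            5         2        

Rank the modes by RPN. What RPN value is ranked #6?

18

RPN = Severity × Occurrence × Detection:
  FM01: 3 × 2 × 3 = 18
  FM02: 5 × 2 × 5 = 50
  FM03: 5 × 5 × 3 = 75
  FM04: 2 × 4 × 4 = 32
  FM05: 2 × 2 × 2 = 8
  FM06: 5 × 3 × 2 = 30
  FM07: 4 × 3 × 3 = 36
  FM08: 5 × 1 × 2 = 10
Sorted descending: 75, 50, 36, 32, 30, 18, 10, 8.
The sixth-highest RPN is 18 (FM01).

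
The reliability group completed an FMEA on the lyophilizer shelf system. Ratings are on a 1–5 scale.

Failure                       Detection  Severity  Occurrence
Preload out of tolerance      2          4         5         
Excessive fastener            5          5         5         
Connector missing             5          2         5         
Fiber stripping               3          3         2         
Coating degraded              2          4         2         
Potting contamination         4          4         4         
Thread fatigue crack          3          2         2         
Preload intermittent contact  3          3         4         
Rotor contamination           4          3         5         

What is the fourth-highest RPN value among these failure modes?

50

RPN = Severity × Occurrence × Detection:
  Preload out of tolerance: 4 × 5 × 2 = 40
  Excessive fastener: 5 × 5 × 5 = 125
  Connector missing: 2 × 5 × 5 = 50
  Fiber stripping: 3 × 2 × 3 = 18
  Coating degraded: 4 × 2 × 2 = 16
  Potting contamination: 4 × 4 × 4 = 64
  Thread fatigue crack: 2 × 2 × 3 = 12
  Preload intermittent contact: 3 × 4 × 3 = 36
  Rotor contamination: 3 × 5 × 4 = 60
Sorted descending: 125, 64, 60, 50, 40, 36, 18, 16, 12.
The fourth-highest RPN is 50 (Connector missing).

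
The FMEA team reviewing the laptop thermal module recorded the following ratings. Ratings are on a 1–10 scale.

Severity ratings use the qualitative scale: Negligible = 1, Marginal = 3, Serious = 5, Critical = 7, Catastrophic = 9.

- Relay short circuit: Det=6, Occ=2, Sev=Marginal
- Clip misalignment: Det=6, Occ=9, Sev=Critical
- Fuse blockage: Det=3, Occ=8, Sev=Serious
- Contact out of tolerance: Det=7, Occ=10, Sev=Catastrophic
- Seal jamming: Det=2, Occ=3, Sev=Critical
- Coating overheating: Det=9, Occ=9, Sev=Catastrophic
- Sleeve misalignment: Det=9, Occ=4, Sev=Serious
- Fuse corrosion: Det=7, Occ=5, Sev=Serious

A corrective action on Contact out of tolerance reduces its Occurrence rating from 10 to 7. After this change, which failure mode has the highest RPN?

RPN = Severity × Occurrence × Detection:
  Relay short circuit: 3 × 2 × 6 = 36
  Clip misalignment: 7 × 9 × 6 = 378
  Fuse blockage: 5 × 8 × 3 = 120
  Contact out of tolerance: 9 × 10 × 7 = 630
  Seal jamming: 7 × 3 × 2 = 42
  Coating overheating: 9 × 9 × 9 = 729
  Sleeve misalignment: 5 × 4 × 9 = 180
  Fuse corrosion: 5 × 5 × 7 = 175
After action: Contact out of tolerance → 9 × 7 × 7 = 441.
Revised RPNs: Coating overheating=729, Contact out of tolerance=441, Clip misalignment=378, Sleeve misalignment=180, Fuse corrosion=175, Fuse blockage=120, Seal jamming=42, Relay short circuit=36.
Highest is now Coating overheating (729).

Coating overheating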